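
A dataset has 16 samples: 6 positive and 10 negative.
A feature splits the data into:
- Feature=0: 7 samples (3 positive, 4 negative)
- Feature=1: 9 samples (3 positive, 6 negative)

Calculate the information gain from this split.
0.0069 bits

Information Gain = H(Y) - H(Y|Feature)

Before split:
P(positive) = 6/16 = 0.3750
H(Y) = 0.9544 bits

After split:
Feature=0: H = 0.9852 bits (weight = 7/16)
Feature=1: H = 0.9183 bits (weight = 9/16)
H(Y|Feature) = (7/16)×0.9852 + (9/16)×0.9183 = 0.9476 bits

Information Gain = 0.9544 - 0.9476 = 0.0069 bits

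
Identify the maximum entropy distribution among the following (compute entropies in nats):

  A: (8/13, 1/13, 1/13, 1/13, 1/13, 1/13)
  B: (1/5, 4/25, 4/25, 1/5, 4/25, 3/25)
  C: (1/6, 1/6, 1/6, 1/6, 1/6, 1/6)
C

For a discrete distribution over n outcomes, entropy is maximized by the uniform distribution.

Computing entropies:
H(A) = 1.2853 nats
H(B) = 1.7778 nats
H(C) = 1.7918 nats

The uniform distribution (where all probabilities equal 1/6) achieves the maximum entropy of log_e(6) = 1.7918 nats.

Distribution C has the highest entropy.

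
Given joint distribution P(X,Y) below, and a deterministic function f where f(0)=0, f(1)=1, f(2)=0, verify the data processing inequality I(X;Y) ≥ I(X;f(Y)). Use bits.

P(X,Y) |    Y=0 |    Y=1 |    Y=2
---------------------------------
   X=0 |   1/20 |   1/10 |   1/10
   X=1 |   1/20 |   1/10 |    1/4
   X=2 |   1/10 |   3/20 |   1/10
I(X;Y) = 0.0681, I(X;f(Y)) = 0.0220, inequality holds: 0.0681 ≥ 0.0220

Data Processing Inequality: For any Markov chain X → Y → Z, we have I(X;Y) ≥ I(X;Z).

Here Z = f(Y) is a deterministic function of Y, forming X → Y → Z.

Original I(X;Y) = 0.0681 bits

After applying f:
P(X,Z) where Z=f(Y):
- P(X,Z=0) = P(X,Y=0) + P(X,Y=2)
- P(X,Z=1) = P(X,Y=1)

I(X;Z) = I(X;f(Y)) = 0.0220 bits

Verification: 0.0681 ≥ 0.0220 ✓

Information cannot be created by processing; the function f can only lose information about X.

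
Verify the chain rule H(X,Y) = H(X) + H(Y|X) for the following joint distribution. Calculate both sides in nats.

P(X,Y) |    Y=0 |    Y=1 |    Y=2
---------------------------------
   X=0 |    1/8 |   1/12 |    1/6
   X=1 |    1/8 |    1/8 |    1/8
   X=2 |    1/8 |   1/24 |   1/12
H(X,Y) = 2.1448, H(X) = 1.0822, H(Y|X) = 1.0627 (all in nats)

Chain rule: H(X,Y) = H(X) + H(Y|X)

Left side — joint entropy directly:
H(X,Y) = -Σ p(x,y) log p(x,y) = 2.1448 nats

Right side — compute H(Y|X) from the conditional distributions:
P(X) = (3/8, 3/8, 1/4), so H(X) = 1.0822 nats
H(Y|X) = Σ_x P(X=x) · H(Y|X=x):
  P(Y|X=0) = (1/3, 2/9, 4/9), H(Y|X=0) = 1.0609, weight P(X=0) = 3/8
  P(Y|X=1) = (1/3, 1/3, 1/3), H(Y|X=1) = 1.0986, weight P(X=1) = 3/8
  P(Y|X=2) = (1/2, 1/6, 1/3), H(Y|X=2) = 1.0114, weight P(X=2) = 1/4
H(Y|X) = 1.0627 nats

H(X) + H(Y|X) = 1.0822 + 1.0627 = 2.1448 nats

Both sides equal 2.1448 nats. ✓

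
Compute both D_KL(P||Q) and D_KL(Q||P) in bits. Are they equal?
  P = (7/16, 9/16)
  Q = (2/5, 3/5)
D_KL(P||Q) = 0.0042, D_KL(Q||P) = 0.0042

KL divergence is not symmetric: D_KL(P||Q) ≠ D_KL(Q||P) in general.

D_KL(P||Q) = 0.0042 bits
D_KL(Q||P) = 0.0042 bits

In this case they happen to be equal (to 4 decimal places).

This asymmetry is why KL divergence is not a true distance metric.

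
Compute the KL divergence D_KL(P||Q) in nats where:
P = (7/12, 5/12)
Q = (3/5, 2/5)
0.0006 nats

KL divergence: D_KL(P||Q) = Σ p(x) log(p(x)/q(x))

Computing term by term:
  x=0: 7/12 × log_e[(7/12)/(3/5)] = 7/12 × -0.0282 = -0.0164
  x=1: 5/12 × log_e[(5/12)/(2/5)] = 5/12 × 0.0408 = 0.0170

D_KL(P||Q) = 0.0006 nats

Note: KL divergence is always non-negative and equals 0 iff P = Q.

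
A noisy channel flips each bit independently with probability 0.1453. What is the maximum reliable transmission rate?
0.4020 bits

For a binary symmetric channel (BSC) with error probability p:
Capacity C = 1 - H(p) bits per symbol

where H(p) = -p log₂(p) - (1-p) log₂(1-p) is the binary entropy function.

H(0.1453) = 0.5980 bits
C = 1 - 0.5980 = 0.4020 bits per symbol

This means we can reliably transmit up to 0.4020 bits of information per channel use.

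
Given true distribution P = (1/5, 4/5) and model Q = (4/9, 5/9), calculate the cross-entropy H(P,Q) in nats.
0.6324 nats

Cross-entropy: H(P,Q) = -Σ p(x) log q(x)

Alternatively: H(P,Q) = H(P) + D_KL(P||Q)
H(P) = 0.5004 nats
D_KL(P||Q) = 0.1320 nats

H(P,Q) = 0.5004 + 0.1320 = 0.6324 nats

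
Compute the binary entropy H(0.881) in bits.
0.5265 bits

The binary entropy function is:
H(p) = -p log(p) - (1-p) log(1-p)

H(0.881) = -0.881 × log_2(0.881) - 0.119 × log_2(0.119)
H(0.881) = 0.5265 bits

Note: Binary entropy is maximized at p=0.5 (H=1 bit) and minimized at p=0 or p=1 (H=0).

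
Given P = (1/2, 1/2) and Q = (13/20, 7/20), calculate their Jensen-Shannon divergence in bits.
0.0167 bits

Jensen-Shannon divergence is:
JSD(P||Q) = 0.5 × D_KL(P||M) + 0.5 × D_KL(Q||M)
where M = 0.5 × (P + Q) is the mixture distribution.

M = 0.5 × (1/2, 1/2) + 0.5 × (13/20, 7/20) = (23/40, 17/40)

D_KL(P||M) = 0.0164 bits
D_KL(Q||M) = 0.0169 bits

JSD(P||Q) = 0.5 × 0.0164 + 0.5 × 0.0169 = 0.0167 bits

Unlike KL divergence, JSD is symmetric and bounded: 0 ≤ JSD ≤ log(2).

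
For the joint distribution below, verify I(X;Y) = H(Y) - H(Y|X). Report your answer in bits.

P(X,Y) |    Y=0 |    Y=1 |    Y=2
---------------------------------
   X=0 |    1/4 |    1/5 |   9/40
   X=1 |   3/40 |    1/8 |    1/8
I(X;Y) = 0.0149 bits

Mutual information has multiple equivalent forms:
- I(X;Y) = H(X) - H(X|Y)
- I(X;Y) = H(Y) - H(Y|X)
- I(X;Y) = H(X) + H(Y) - H(X,Y)

Computing all quantities:
H(X) = 0.9097, H(Y) = 1.5841, H(X,Y) = 2.4789
H(X|Y) = 0.8948, H(Y|X) = 1.5691

Verification:
H(X) - H(X|Y) = 0.9097 - 0.8948 = 0.0149
H(Y) - H(Y|X) = 1.5841 - 1.5691 = 0.0149
H(X) + H(Y) - H(X,Y) = 0.9097 + 1.5841 - 2.4789 = 0.0149

All forms give I(X;Y) = 0.0149 bits. ✓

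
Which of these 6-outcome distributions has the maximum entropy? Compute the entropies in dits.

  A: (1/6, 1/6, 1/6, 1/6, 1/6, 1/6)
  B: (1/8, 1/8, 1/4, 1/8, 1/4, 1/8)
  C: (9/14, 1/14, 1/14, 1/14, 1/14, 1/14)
A

For a discrete distribution over n outcomes, entropy is maximized by the uniform distribution.

Computing entropies:
H(A) = 0.7782 dits
H(B) = 0.7526 dits
H(C) = 0.5327 dits

The uniform distribution (where all probabilities equal 1/6) achieves the maximum entropy of log_10(6) = 0.7782 dits.

Distribution A has the highest entropy.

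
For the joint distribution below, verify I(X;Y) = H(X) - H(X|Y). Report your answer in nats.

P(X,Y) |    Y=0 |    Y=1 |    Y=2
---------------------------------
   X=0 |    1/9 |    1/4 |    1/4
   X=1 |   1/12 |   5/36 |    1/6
I(X;Y) = 0.0016 nats

Mutual information has multiple equivalent forms:
- I(X;Y) = H(X) - H(X|Y)
- I(X;Y) = H(Y) - H(Y|X)
- I(X;Y) = H(X) + H(Y) - H(X,Y)

Computing all quantities:
H(X) = 0.6682, H(Y) = 1.0505, H(X,Y) = 1.7172
H(X|Y) = 0.6667, H(Y|X) = 1.0489

Verification:
H(X) - H(X|Y) = 0.6682 - 0.6667 = 0.0016
H(Y) - H(Y|X) = 1.0505 - 1.0489 = 0.0016
H(X) + H(Y) - H(X,Y) = 0.6682 + 1.0505 - 1.7172 = 0.0016

All forms give I(X;Y) = 0.0016 nats. ✓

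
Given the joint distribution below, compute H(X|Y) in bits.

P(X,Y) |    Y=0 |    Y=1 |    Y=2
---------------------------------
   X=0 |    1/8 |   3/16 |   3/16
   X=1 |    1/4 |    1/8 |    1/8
0.9512 bits

Using the chain rule: H(X|Y) = H(X,Y) - H(Y)

First, compute H(X,Y) = 2.5306 bits

Marginal P(Y) = (3/8, 5/16, 5/16)
H(Y) = 1.5794 bits

H(X|Y) = H(X,Y) - H(Y) = 2.5306 - 1.5794 = 0.9512 bits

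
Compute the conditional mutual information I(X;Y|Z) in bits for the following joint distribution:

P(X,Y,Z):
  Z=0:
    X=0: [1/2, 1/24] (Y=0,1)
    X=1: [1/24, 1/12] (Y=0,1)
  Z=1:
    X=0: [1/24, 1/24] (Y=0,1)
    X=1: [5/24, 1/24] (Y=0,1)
0.1620 bits

Conditional mutual information: I(X;Y|Z) = H(X|Z) + H(Y|Z) - H(X,Y|Z)

H(Z) = 0.9183
H(X,Z) = 1.6529 → H(X|Z) = 0.7346
H(Y,Z) = 1.6529 → H(Y|Z) = 0.7346
H(X,Y,Z) = 2.2254 → H(X,Y|Z) = 1.3071

I(X;Y|Z) = 0.7346 + 0.7346 - 1.3071 = 0.1620 bits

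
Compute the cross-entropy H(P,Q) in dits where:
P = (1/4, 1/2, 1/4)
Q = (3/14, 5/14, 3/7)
0.4828 dits

Cross-entropy: H(P,Q) = -Σ p(x) log q(x)

Alternatively: H(P,Q) = H(P) + D_KL(P||Q)
H(P) = 0.4515 dits
D_KL(P||Q) = 0.0313 dits

H(P,Q) = 0.4515 + 0.0313 = 0.4828 dits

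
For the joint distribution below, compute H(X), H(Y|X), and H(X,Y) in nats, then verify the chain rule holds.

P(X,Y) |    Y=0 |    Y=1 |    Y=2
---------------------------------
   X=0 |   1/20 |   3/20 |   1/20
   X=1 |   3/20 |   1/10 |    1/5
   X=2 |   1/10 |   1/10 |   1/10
H(X,Y) = 2.1116, H(X) = 1.0671, H(Y|X) = 1.0445 (all in nats)

Chain rule: H(X,Y) = H(X) + H(Y|X)

Left side — joint entropy directly:
H(X,Y) = -Σ p(x,y) log p(x,y) = 2.1116 nats

Right side — compute H(Y|X) from the conditional distributions:
P(X) = (1/4, 9/20, 3/10), so H(X) = 1.0671 nats
H(Y|X) = Σ_x P(X=x) · H(Y|X=x):
  P(Y|X=0) = (1/5, 3/5, 1/5), H(Y|X=0) = 0.9503, weight P(X=0) = 1/4
  P(Y|X=1) = (1/3, 2/9, 4/9), H(Y|X=1) = 1.0609, weight P(X=1) = 9/20
  P(Y|X=2) = (1/3, 1/3, 1/3), H(Y|X=2) = 1.0986, weight P(X=2) = 3/10
H(Y|X) = 1.0445 nats

H(X) + H(Y|X) = 1.0671 + 1.0445 = 2.1116 nats

Both sides equal 2.1116 nats. ✓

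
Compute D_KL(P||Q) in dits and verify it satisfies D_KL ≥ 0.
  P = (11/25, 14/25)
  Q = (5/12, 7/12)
0.0005 dits

KL divergence satisfies the Gibbs inequality: D_KL(P||Q) ≥ 0 for all distributions P, Q.

D_KL(P||Q) = Σ p(x) log(p(x)/q(x))
Term by term:
  x=0: 11/25 × log_10[(11/25)/(5/12)] = 0.0104
  x=1: 14/25 × log_10[(14/25)/(7/12)] = -0.0099
D_KL(P||Q) = 0.0005 dits

D_KL(P||Q) = 0.0005 ≥ 0 ✓

This non-negativity is a fundamental property: relative entropy cannot be negative because it measures how different Q is from P.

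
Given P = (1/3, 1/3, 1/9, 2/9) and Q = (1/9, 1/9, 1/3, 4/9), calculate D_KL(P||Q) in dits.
0.1982 dits

KL divergence: D_KL(P||Q) = Σ p(x) log(p(x)/q(x))

Computing term by term:
  x=0: 1/3 × log_10[(1/3)/(1/9)] = 1/3 × 0.4771 = 0.1590
  x=1: 1/3 × log_10[(1/3)/(1/9)] = 1/3 × 0.4771 = 0.1590
  x=2: 1/9 × log_10[(1/9)/(1/3)] = 1/9 × -0.4771 = -0.0530
  x=3: 2/9 × log_10[(2/9)/(4/9)] = 2/9 × -0.3010 = -0.0669

D_KL(P||Q) = 0.1982 dits

Note: KL divergence is always non-negative and equals 0 iff P = Q.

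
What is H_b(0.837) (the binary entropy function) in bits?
0.6414 bits

The binary entropy function is:
H(p) = -p log(p) - (1-p) log(1-p)

H(0.837) = -0.837 × log_2(0.837) - 0.163 × log_2(0.163)
H(0.837) = 0.6414 bits

Note: Binary entropy is maximized at p=0.5 (H=1 bit) and minimized at p=0 or p=1 (H=0).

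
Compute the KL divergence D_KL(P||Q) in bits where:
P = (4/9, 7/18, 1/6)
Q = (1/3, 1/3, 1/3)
0.1043 bits

KL divergence: D_KL(P||Q) = Σ p(x) log(p(x)/q(x))

Computing term by term:
  x=0: 4/9 × log_2[(4/9)/(1/3)] = 4/9 × 0.4150 = 0.1845
  x=1: 7/18 × log_2[(7/18)/(1/3)] = 7/18 × 0.2224 = 0.0865
  x=2: 1/6 × log_2[(1/6)/(1/3)] = 1/6 × -1.0000 = -0.1667

D_KL(P||Q) = 0.1043 bits

Note: KL divergence is always non-negative and equals 0 iff P = Q.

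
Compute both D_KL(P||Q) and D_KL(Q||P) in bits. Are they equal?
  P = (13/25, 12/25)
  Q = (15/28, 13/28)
D_KL(P||Q) = 0.0007, D_KL(Q||P) = 0.0007

KL divergence is not symmetric: D_KL(P||Q) ≠ D_KL(Q||P) in general.

D_KL(P||Q) = 0.0007 bits
D_KL(Q||P) = 0.0007 bits

In this case they happen to be equal (to 4 decimal places).

This asymmetry is why KL divergence is not a true distance metric.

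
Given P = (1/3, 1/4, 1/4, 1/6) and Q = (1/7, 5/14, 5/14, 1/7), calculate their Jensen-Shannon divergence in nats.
0.0296 nats

Jensen-Shannon divergence is:
JSD(P||Q) = 0.5 × D_KL(P||M) + 0.5 × D_KL(Q||M)
where M = 0.5 × (P + Q) is the mixture distribution.

M = 0.5 × (1/3, 1/4, 1/4, 1/6) + 0.5 × (1/7, 5/14, 5/14, 1/7) = (5/21, 0.303571, 0.303571, 0.154762)

D_KL(P||M) = 0.0274 nats
D_KL(Q||M) = 0.0317 nats

JSD(P||Q) = 0.5 × 0.0274 + 0.5 × 0.0317 = 0.0296 nats

Unlike KL divergence, JSD is symmetric and bounded: 0 ≤ JSD ≤ log(2).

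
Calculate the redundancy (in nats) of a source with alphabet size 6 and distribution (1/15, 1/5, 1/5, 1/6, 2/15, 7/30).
0.0606 nats

Redundancy measures how far a source is from maximum entropy:
R = H_max - H(X)

Maximum entropy for 6 symbols: H_max = log_e(6) = 1.7918 nats
Actual entropy: H(X) = 1.7312 nats
Redundancy: R = 1.7918 - 1.7312 = 0.0606 nats

This redundancy represents potential for compression: the source could be compressed by 0.0606 nats per symbol.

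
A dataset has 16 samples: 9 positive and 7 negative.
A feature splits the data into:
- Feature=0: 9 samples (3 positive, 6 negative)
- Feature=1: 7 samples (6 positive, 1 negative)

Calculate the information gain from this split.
0.2133 bits

Information Gain = H(Y) - H(Y|Feature)

Before split:
P(positive) = 9/16 = 0.5625
H(Y) = 0.9887 bits

After split:
Feature=0: H = 0.9183 bits (weight = 9/16)
Feature=1: H = 0.5917 bits (weight = 7/16)
H(Y|Feature) = (9/16)×0.9183 + (7/16)×0.5917 = 0.7754 bits

Information Gain = 0.9887 - 0.7754 = 0.2133 bits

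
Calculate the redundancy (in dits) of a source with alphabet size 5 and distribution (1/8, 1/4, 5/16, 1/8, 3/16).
0.0285 dits

Redundancy measures how far a source is from maximum entropy:
R = H_max - H(X)

Maximum entropy for 5 symbols: H_max = log_10(5) = 0.6990 dits
Actual entropy: H(X) = 0.6705 dits
Redundancy: R = 0.6990 - 0.6705 = 0.0285 dits

This redundancy represents potential for compression: the source could be compressed by 0.0285 dits per symbol.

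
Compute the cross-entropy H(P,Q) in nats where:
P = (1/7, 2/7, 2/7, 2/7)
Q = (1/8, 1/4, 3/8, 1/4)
1.3695 nats

Cross-entropy: H(P,Q) = -Σ p(x) log q(x)

Alternatively: H(P,Q) = H(P) + D_KL(P||Q)
H(P) = 1.3518 nats
D_KL(P||Q) = 0.0177 nats

H(P,Q) = 1.3518 + 0.0177 = 1.3695 nats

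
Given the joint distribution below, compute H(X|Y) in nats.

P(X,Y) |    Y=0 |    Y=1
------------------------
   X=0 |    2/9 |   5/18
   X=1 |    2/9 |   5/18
0.6931 nats

Using the chain rule: H(X|Y) = H(X,Y) - H(Y)

First, compute H(X,Y) = 1.3801 nats

Marginal P(Y) = (4/9, 5/9)
H(Y) = 0.6870 nats

H(X|Y) = H(X,Y) - H(Y) = 1.3801 - 0.6870 = 0.6931 nats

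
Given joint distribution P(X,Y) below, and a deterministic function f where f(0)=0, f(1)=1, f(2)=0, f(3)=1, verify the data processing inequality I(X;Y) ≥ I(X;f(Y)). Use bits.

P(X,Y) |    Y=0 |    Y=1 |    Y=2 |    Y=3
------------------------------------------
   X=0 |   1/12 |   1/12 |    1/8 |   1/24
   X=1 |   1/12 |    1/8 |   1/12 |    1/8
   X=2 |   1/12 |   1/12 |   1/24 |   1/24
I(X;Y) = 0.0539, I(X;f(Y)) = 0.0273, inequality holds: 0.0539 ≥ 0.0273

Data Processing Inequality: For any Markov chain X → Y → Z, we have I(X;Y) ≥ I(X;Z).

Here Z = f(Y) is a deterministic function of Y, forming X → Y → Z.

Original I(X;Y) = 0.0539 bits

After applying f:
P(X,Z) where Z=f(Y):
- P(X,Z=0) = P(X,Y=0) + P(X,Y=2)
- P(X,Z=1) = P(X,Y=1) + P(X,Y=3)

I(X;Z) = I(X;f(Y)) = 0.0273 bits

Verification: 0.0539 ≥ 0.0273 ✓

Information cannot be created by processing; the function f can only lose information about X.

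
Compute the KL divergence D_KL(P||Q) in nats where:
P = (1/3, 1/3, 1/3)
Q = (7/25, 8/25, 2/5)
0.0110 nats

KL divergence: D_KL(P||Q) = Σ p(x) log(p(x)/q(x))

Computing term by term:
  x=0: 1/3 × log_e[(1/3)/(7/25)] = 1/3 × 0.1744 = 0.0581
  x=1: 1/3 × log_e[(1/3)/(8/25)] = 1/3 × 0.0408 = 0.0136
  x=2: 1/3 × log_e[(1/3)/(2/5)] = 1/3 × -0.1823 = -0.0608

D_KL(P||Q) = 0.0110 nats

Note: KL divergence is always non-negative and equals 0 iff P = Q.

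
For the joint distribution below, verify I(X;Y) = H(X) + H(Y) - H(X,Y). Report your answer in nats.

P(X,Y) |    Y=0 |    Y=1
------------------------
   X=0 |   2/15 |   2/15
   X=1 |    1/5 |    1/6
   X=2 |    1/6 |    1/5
I(X;Y) = 0.0030 nats

Mutual information has multiple equivalent forms:
- I(X;Y) = H(X) - H(X|Y)
- I(X;Y) = H(Y) - H(Y|X)
- I(X;Y) = H(X) + H(Y) - H(X,Y)

Computing all quantities:
H(X) = 1.0882, H(Y) = 0.6931, H(X,Y) = 1.7783
H(X|Y) = 1.0852, H(Y|X) = 0.6901

Verification:
H(X) - H(X|Y) = 1.0882 - 1.0852 = 0.0030
H(Y) - H(Y|X) = 0.6931 - 0.6901 = 0.0030
H(X) + H(Y) - H(X,Y) = 1.0882 + 0.6931 - 1.7783 = 0.0030

All forms give I(X;Y) = 0.0030 nats. ✓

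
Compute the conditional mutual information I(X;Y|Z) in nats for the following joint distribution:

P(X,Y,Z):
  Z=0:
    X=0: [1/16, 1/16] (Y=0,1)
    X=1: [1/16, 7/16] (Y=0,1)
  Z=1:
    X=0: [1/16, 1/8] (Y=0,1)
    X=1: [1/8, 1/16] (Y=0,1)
0.0590 nats

Conditional mutual information: I(X;Y|Z) = H(X|Z) + H(Y|Z) - H(X,Y|Z)

H(Z) = 0.6616
H(X,Z) = 1.2342 → H(X|Z) = 0.5727
H(Y,Z) = 1.2342 → H(Y|Z) = 0.5727
H(X,Y,Z) = 1.7480 → H(X,Y|Z) = 1.0864

I(X;Y|Z) = 0.5727 + 0.5727 - 1.0864 = 0.0590 nats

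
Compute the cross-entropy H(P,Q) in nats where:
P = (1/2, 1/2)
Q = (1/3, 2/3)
0.7520 nats

Cross-entropy: H(P,Q) = -Σ p(x) log q(x)

Alternatively: H(P,Q) = H(P) + D_KL(P||Q)
H(P) = 0.6931 nats
D_KL(P||Q) = 0.0589 nats

H(P,Q) = 0.6931 + 0.0589 = 0.7520 nats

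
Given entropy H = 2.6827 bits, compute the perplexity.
6.4206

Perplexity is 2^H (or exp(H) for natural log).

H = 2.6827 bits
Perplexity = 2^2.6827 = 6.4206

Interpretation: The model's uncertainty is equivalent to choosing uniformly among 6.4 options.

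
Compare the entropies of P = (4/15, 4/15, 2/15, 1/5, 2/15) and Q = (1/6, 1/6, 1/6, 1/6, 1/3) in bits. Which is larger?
P

Computing entropies in bits:
H(P) = 2.2566
H(Q) = 2.2516

Distribution P has higher entropy.

Intuition: The distribution closer to uniform (more spread out) has higher entropy.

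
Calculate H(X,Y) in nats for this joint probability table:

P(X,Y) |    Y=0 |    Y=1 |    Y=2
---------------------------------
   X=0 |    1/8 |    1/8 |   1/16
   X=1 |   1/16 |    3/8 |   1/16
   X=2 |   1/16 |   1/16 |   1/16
1.9274 nats

Joint entropy is H(X,Y) = -Σ_{x,y} p(x,y) log p(x,y).

Summing over all non-zero entries:
H(X,Y) = -[1/8·log_e(1/8) + 1/8·log_e(1/8) + 1/16·log_e(1/16) + 1/16·log_e(1/16) + 3/8·log_e(3/8) + 1/16·log_e(1/16) + 1/16·log_e(1/16) + 1/16·log_e(1/16) + 1/16·log_e(1/16)]
H(X,Y) = 1.9274 nats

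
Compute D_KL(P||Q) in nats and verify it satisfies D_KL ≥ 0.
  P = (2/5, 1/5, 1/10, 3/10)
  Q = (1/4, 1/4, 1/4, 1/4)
0.1064 nats

KL divergence satisfies the Gibbs inequality: D_KL(P||Q) ≥ 0 for all distributions P, Q.

D_KL(P||Q) = Σ p(x) log(p(x)/q(x))
Term by term:
  x=0: 2/5 × log_e[(2/5)/(1/4)] = 0.1880
  x=1: 1/5 × log_e[(1/5)/(1/4)] = -0.0446
  x=2: 1/10 × log_e[(1/10)/(1/4)] = -0.0916
  x=3: 3/10 × log_e[(3/10)/(1/4)] = 0.0547
D_KL(P||Q) = 0.1064 nats

D_KL(P||Q) = 0.1064 ≥ 0 ✓

This non-negativity is a fundamental property: relative entropy cannot be negative because it measures how different Q is from P.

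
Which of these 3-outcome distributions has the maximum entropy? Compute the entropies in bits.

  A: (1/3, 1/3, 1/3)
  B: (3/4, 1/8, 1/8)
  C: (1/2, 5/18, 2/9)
A

For a discrete distribution over n outcomes, entropy is maximized by the uniform distribution.

Computing entropies:
H(A) = 1.5850 bits
H(B) = 1.0613 bits
H(C) = 1.4955 bits

The uniform distribution (where all probabilities equal 1/3) achieves the maximum entropy of log_2(3) = 1.5850 bits.

Distribution A has the highest entropy.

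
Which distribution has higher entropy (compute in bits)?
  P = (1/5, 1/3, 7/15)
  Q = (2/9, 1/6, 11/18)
P

Computing entropies in bits:
H(P) = 1.5058
H(Q) = 1.3472

Distribution P has higher entropy.

Intuition: The distribution closer to uniform (more spread out) has higher entropy.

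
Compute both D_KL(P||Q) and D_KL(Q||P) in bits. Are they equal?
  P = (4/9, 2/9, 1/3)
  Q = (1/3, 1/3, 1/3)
D_KL(P||Q) = 0.0545, D_KL(Q||P) = 0.0566

KL divergence is not symmetric: D_KL(P||Q) ≠ D_KL(Q||P) in general.

D_KL(P||Q) = 0.0545 bits
D_KL(Q||P) = 0.0566 bits

No, they are not equal!

This asymmetry is why KL divergence is not a true distance metric.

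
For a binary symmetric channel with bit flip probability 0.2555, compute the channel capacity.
0.1801 bits

For a binary symmetric channel (BSC) with error probability p:
Capacity C = 1 - H(p) bits per symbol

where H(p) = -p log₂(p) - (1-p) log₂(1-p) is the binary entropy function.

H(0.2555) = 0.8199 bits
C = 1 - 0.8199 = 0.1801 bits per symbol

This means we can reliably transmit up to 0.1801 bits of information per channel use.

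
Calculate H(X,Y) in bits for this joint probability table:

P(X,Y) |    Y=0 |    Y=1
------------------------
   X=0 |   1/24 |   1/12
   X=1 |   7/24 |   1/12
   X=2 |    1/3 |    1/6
2.2662 bits

Joint entropy is H(X,Y) = -Σ_{x,y} p(x,y) log p(x,y).

Summing over all non-zero entries:
H(X,Y) = -[1/24·log_2(1/24) + 1/12·log_2(1/12) + 7/24·log_2(7/24) + 1/12·log_2(1/12) + 1/3·log_2(1/3) + 1/6·log_2(1/6)]
H(X,Y) = 2.2662 bits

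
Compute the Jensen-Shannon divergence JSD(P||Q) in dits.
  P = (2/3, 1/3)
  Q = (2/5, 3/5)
0.0157 dits

Jensen-Shannon divergence is:
JSD(P||Q) = 0.5 × D_KL(P||M) + 0.5 × D_KL(Q||M)
where M = 0.5 × (P + Q) is the mixture distribution.

M = 0.5 × (2/3, 1/3) + 0.5 × (2/5, 3/5) = (8/15, 7/15)

D_KL(P||M) = 0.0159 dits
D_KL(Q||M) = 0.0155 dits

JSD(P||Q) = 0.5 × 0.0159 + 0.5 × 0.0155 = 0.0157 dits

Unlike KL divergence, JSD is symmetric and bounded: 0 ≤ JSD ≤ log(2).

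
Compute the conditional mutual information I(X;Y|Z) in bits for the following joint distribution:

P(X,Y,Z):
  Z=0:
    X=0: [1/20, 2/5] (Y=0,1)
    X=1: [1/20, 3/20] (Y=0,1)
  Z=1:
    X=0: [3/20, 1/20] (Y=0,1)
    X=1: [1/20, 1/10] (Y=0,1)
0.0587 bits

Conditional mutual information: I(X;Y|Z) = H(X|Z) + H(Y|Z) - H(X,Y|Z)

H(Z) = 0.9341
H(X,Z) = 1.8577 → H(X|Z) = 0.9236
H(Y,Z) = 1.6815 → H(Y|Z) = 0.7474
H(X,Y,Z) = 2.5464 → H(X,Y|Z) = 1.6124

I(X;Y|Z) = 0.9236 + 0.7474 - 1.6124 = 0.0587 bits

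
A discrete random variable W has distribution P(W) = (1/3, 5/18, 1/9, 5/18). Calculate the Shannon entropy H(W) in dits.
0.5741 dits

Shannon entropy is H(X) = -Σ p(x) log p(x).

For P = (1/3, 5/18, 1/9, 5/18):
H = -1/3 × log_10(1/3) -5/18 × log_10(5/18) -1/9 × log_10(1/9) -5/18 × log_10(5/18)
H = 0.5741 dits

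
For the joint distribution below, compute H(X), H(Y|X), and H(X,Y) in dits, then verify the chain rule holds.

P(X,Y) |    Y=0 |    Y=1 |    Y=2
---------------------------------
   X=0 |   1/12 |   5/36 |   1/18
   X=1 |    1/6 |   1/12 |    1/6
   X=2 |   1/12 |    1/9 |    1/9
H(X,Y) = 0.9300, H(X) = 0.4703, H(Y|X) = 0.4598 (all in dits)

Chain rule: H(X,Y) = H(X) + H(Y|X)

Left side — joint entropy directly:
H(X,Y) = -Σ p(x,y) log p(x,y) = 0.9300 dits

Right side — compute H(Y|X) from the conditional distributions:
P(X) = (5/18, 5/12, 11/36), so H(X) = 0.4703 dits
H(Y|X) = Σ_x P(X=x) · H(Y|X=x):
  P(Y|X=0) = (3/10, 1/2, 1/5), H(Y|X=0) = 0.4472, weight P(X=0) = 5/18
  P(Y|X=1) = (2/5, 1/5, 2/5), H(Y|X=1) = 0.4581, weight P(X=1) = 5/12
  P(Y|X=2) = (3/11, 4/11, 4/11), H(Y|X=2) = 0.4734, weight P(X=2) = 11/36
H(Y|X) = 0.4598 dits

H(X) + H(Y|X) = 0.4703 + 0.4598 = 0.9300 dits

Both sides equal 0.9300 dits. ✓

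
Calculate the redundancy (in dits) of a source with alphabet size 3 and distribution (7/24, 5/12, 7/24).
0.0066 dits

Redundancy measures how far a source is from maximum entropy:
R = H_max - H(X)

Maximum entropy for 3 symbols: H_max = log_10(3) = 0.4771 dits
Actual entropy: H(X) = 0.4706 dits
Redundancy: R = 0.4771 - 0.4706 = 0.0066 dits

This redundancy represents potential for compression: the source could be compressed by 0.0066 dits per symbol.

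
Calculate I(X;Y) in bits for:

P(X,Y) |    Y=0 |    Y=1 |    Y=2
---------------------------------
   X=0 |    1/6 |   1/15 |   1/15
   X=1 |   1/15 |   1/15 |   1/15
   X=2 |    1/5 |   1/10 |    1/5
0.0324 bits

Mutual information: I(X;Y) = H(X) + H(Y) - H(X,Y)

Marginals:
P(X) = (3/10, 1/5, 1/2), H(X) = 1.4855 bits
P(Y) = (13/30, 7/30, 1/3), H(Y) = 1.5410 bits

Joint entropy: H(X,Y) = 2.9941 bits

I(X;Y) = 1.4855 + 1.5410 - 2.9941 = 0.0324 bits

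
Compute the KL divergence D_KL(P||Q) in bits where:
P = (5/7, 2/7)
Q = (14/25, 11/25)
0.0728 bits

KL divergence: D_KL(P||Q) = Σ p(x) log(p(x)/q(x))

Computing term by term:
  x=0: 5/7 × log_2[(5/7)/(14/25)] = 5/7 × 0.3511 = 0.2508
  x=1: 2/7 × log_2[(2/7)/(11/25)] = 2/7 × -0.6229 = -0.1780

D_KL(P||Q) = 0.0728 bits

Note: KL divergence is always non-negative and equals 0 iff P = Q.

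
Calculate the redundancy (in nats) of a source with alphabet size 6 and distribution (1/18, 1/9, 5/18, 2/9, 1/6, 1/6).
0.0997 nats

Redundancy measures how far a source is from maximum entropy:
R = H_max - H(X)

Maximum entropy for 6 symbols: H_max = log_e(6) = 1.7918 nats
Actual entropy: H(X) = 1.6920 nats
Redundancy: R = 1.7918 - 1.6920 = 0.0997 nats

This redundancy represents potential for compression: the source could be compressed by 0.0997 nats per symbol.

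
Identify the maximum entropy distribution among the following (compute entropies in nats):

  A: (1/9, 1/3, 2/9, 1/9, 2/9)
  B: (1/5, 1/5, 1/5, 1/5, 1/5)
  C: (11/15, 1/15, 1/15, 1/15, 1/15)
B

For a discrete distribution over n outcomes, entropy is maximized by the uniform distribution.

Computing entropies:
H(A) = 1.5230 nats
H(B) = 1.6094 nats
H(C) = 0.9496 nats

The uniform distribution (where all probabilities equal 1/5) achieves the maximum entropy of log_e(5) = 1.6094 nats.

Distribution B has the highest entropy.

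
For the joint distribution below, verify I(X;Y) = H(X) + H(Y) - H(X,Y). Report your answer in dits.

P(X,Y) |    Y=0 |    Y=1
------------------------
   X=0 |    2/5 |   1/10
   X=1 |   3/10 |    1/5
I(X;Y) = 0.0105 dits

Mutual information has multiple equivalent forms:
- I(X;Y) = H(X) - H(X|Y)
- I(X;Y) = H(Y) - H(Y|X)
- I(X;Y) = H(X) + H(Y) - H(X,Y)

Computing all quantities:
H(X) = 0.3010, H(Y) = 0.2653, H(X,Y) = 0.5558
H(X|Y) = 0.2905, H(Y|X) = 0.2548

Verification:
H(X) - H(X|Y) = 0.3010 - 0.2905 = 0.0105
H(Y) - H(Y|X) = 0.2653 - 0.2548 = 0.0105
H(X) + H(Y) - H(X,Y) = 0.3010 + 0.2653 - 0.5558 = 0.0105

All forms give I(X;Y) = 0.0105 dits. ✓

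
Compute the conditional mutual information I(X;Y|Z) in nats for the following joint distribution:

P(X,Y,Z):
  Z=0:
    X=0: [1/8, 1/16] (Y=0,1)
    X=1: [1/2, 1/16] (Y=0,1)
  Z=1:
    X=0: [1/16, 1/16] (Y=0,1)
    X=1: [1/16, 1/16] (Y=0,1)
0.0224 nats

Conditional mutual information: I(X;Y|Z) = H(X|Z) + H(Y|Z) - H(X,Y|Z)

H(Z) = 0.5623
H(X,Z) = 1.1574 → H(X|Z) = 0.5950
H(Y,Z) = 1.0735 → H(Y|Z) = 0.5112
H(X,Y,Z) = 1.6462 → H(X,Y|Z) = 1.0839

I(X;Y|Z) = 0.5950 + 0.5112 - 1.0839 = 0.0224 nats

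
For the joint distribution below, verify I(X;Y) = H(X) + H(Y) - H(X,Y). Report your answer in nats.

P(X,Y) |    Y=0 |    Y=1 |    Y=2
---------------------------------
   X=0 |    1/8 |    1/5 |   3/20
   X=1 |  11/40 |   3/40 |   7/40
I(X;Y) = 0.0580 nats

Mutual information has multiple equivalent forms:
- I(X;Y) = H(X) - H(X|Y)
- I(X;Y) = H(Y) - H(Y|X)
- I(X;Y) = H(X) + H(Y) - H(X,Y)

Computing all quantities:
H(X) = 0.6919, H(Y) = 1.0868, H(X,Y) = 1.7207
H(X|Y) = 0.6339, H(Y|X) = 1.0288

Verification:
H(X) - H(X|Y) = 0.6919 - 0.6339 = 0.0580
H(Y) - H(Y|X) = 1.0868 - 1.0288 = 0.0580
H(X) + H(Y) - H(X,Y) = 0.6919 + 1.0868 - 1.7207 = 0.0580

All forms give I(X;Y) = 0.0580 nats. ✓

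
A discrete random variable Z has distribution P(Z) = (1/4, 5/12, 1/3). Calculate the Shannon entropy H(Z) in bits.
1.5546 bits

Shannon entropy is H(X) = -Σ p(x) log p(x).

For P = (1/4, 5/12, 1/3):
H = -1/4 × log_2(1/4) -5/12 × log_2(5/12) -1/3 × log_2(1/3)
H = 1.5546 bits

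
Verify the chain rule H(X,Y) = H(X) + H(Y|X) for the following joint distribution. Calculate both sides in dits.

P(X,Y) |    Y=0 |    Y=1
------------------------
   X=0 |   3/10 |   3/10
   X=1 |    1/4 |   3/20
H(X,Y) = 0.5878, H(X) = 0.2923, H(Y|X) = 0.2955 (all in dits)

Chain rule: H(X,Y) = H(X) + H(Y|X)

Left side — joint entropy directly:
H(X,Y) = -Σ p(x,y) log p(x,y) = 0.5878 dits

Right side — compute H(Y|X) from the conditional distributions:
P(X) = (3/5, 2/5), so H(X) = 0.2923 dits
H(Y|X) = Σ_x P(X=x) · H(Y|X=x):
  P(Y|X=0) = (1/2, 1/2), H(Y|X=0) = 0.3010, weight P(X=0) = 3/5
  P(Y|X=1) = (5/8, 3/8), H(Y|X=1) = 0.2873, weight P(X=1) = 2/5
H(Y|X) = 0.2955 dits

H(X) + H(Y|X) = 0.2923 + 0.2955 = 0.5878 dits

Both sides equal 0.5878 dits. ✓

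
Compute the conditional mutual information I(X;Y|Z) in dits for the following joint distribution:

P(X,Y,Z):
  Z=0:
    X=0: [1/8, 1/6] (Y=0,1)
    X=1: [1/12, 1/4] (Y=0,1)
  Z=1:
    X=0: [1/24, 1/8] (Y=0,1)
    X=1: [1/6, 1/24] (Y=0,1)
0.0308 dits

Conditional mutual information: I(X;Y|Z) = H(X|Z) + H(Y|Z) - H(X,Y|Z)

H(Z) = 0.2873
H(X,Z) = 0.5867 → H(X|Z) = 0.2994
H(Y,Z) = 0.5720 → H(Y|Z) = 0.2847
H(X,Y,Z) = 0.8406 → H(X,Y|Z) = 0.5533

I(X;Y|Z) = 0.2994 + 0.2847 - 0.5533 = 0.0308 dits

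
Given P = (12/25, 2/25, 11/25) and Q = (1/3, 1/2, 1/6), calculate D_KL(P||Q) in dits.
0.1978 dits

KL divergence: D_KL(P||Q) = Σ p(x) log(p(x)/q(x))

Computing term by term:
  x=0: 12/25 × log_10[(12/25)/(1/3)] = 12/25 × 0.1584 = 0.0760
  x=1: 2/25 × log_10[(2/25)/(1/2)] = 2/25 × -0.7959 = -0.0637
  x=2: 11/25 × log_10[(11/25)/(1/6)] = 11/25 × 0.4216 = 0.1855

D_KL(P||Q) = 0.1978 dits

Note: KL divergence is always non-negative and equals 0 iff P = Q.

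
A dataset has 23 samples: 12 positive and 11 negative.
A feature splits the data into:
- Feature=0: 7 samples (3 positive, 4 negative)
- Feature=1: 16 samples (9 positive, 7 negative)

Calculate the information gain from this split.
0.0110 bits

Information Gain = H(Y) - H(Y|Feature)

Before split:
P(positive) = 12/23 = 0.5217
H(Y) = 0.9986 bits

After split:
Feature=0: H = 0.9852 bits (weight = 7/23)
Feature=1: H = 0.9887 bits (weight = 16/23)
H(Y|Feature) = (7/23)×0.9852 + (16/23)×0.9887 = 0.9876 bits

Information Gain = 0.9986 - 0.9876 = 0.0110 bits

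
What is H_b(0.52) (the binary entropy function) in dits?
0.3007 dits

The binary entropy function is:
H(p) = -p log(p) - (1-p) log(1-p)

H(0.52) = -0.52 × log_10(0.52) - 0.48 × log_10(0.48)
H(0.52) = 0.3007 dits

Note: Binary entropy is maximized at p=0.5 (H=1 bit) and minimized at p=0 or p=1 (H=0).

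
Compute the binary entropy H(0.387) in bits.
0.9628 bits

The binary entropy function is:
H(p) = -p log(p) - (1-p) log(1-p)

H(0.387) = -0.387 × log_2(0.387) - 0.613 × log_2(0.613)
H(0.387) = 0.9628 bits

Note: Binary entropy is maximized at p=0.5 (H=1 bit) and minimized at p=0 or p=1 (H=0).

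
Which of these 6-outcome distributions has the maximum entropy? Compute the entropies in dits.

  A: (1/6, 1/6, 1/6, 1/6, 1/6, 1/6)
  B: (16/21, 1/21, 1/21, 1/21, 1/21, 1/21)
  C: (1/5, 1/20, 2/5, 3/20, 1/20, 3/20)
A

For a discrete distribution over n outcomes, entropy is maximized by the uniform distribution.

Computing entropies:
H(A) = 0.7782 dits
H(B) = 0.4048 dits
H(C) = 0.6762 dits

The uniform distribution (where all probabilities equal 1/6) achieves the maximum entropy of log_10(6) = 0.7782 dits.

Distribution A has the highest entropy.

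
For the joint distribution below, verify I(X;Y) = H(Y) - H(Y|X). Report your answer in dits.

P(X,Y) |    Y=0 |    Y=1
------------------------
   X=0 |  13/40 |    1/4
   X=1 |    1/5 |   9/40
I(X;Y) = 0.0019 dits

Mutual information has multiple equivalent forms:
- I(X;Y) = H(X) - H(X|Y)
- I(X;Y) = H(Y) - H(Y|X)
- I(X;Y) = H(X) + H(Y) - H(X,Y)

Computing all quantities:
H(X) = 0.2961, H(Y) = 0.3005, H(X,Y) = 0.5947
H(X|Y) = 0.2942, H(Y|X) = 0.2986

Verification:
H(X) - H(X|Y) = 0.2961 - 0.2942 = 0.0019
H(Y) - H(Y|X) = 0.3005 - 0.2986 = 0.0019
H(X) + H(Y) - H(X,Y) = 0.2961 + 0.3005 - 0.5947 = 0.0019

All forms give I(X;Y) = 0.0019 dits. ✓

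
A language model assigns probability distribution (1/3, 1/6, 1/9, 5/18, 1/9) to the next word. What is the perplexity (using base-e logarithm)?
4.5218

Perplexity is e^H (or exp(H) for natural log).

First, H = -Σ p log p = 1.5089 nats
Perplexity = e^1.5089 = 4.5218

Interpretation: The model's uncertainty is equivalent to choosing uniformly among 4.5 options.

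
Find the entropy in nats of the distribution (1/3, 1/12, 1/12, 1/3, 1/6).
1.4452 nats

Shannon entropy is H(X) = -Σ p(x) log p(x).

For P = (1/3, 1/12, 1/12, 1/3, 1/6):
H = -1/3 × log_e(1/3) -1/12 × log_e(1/12) -1/12 × log_e(1/12) -1/3 × log_e(1/3) -1/6 × log_e(1/6)
H = 1.4452 nats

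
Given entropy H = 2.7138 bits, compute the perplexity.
6.5605

Perplexity is 2^H (or exp(H) for natural log).

H = 2.7138 bits
Perplexity = 2^2.7138 = 6.5605

Interpretation: The model's uncertainty is equivalent to choosing uniformly among 6.6 options.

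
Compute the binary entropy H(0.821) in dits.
0.2041 dits

The binary entropy function is:
H(p) = -p log(p) - (1-p) log(1-p)

H(0.821) = -0.821 × log_10(0.821) - 0.179 × log_10(0.179)
H(0.821) = 0.2041 dits

Note: Binary entropy is maximized at p=0.5 (H=1 bit) and minimized at p=0 or p=1 (H=0).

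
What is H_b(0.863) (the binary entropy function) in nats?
0.3995 nats

The binary entropy function is:
H(p) = -p log(p) - (1-p) log(1-p)

H(0.863) = -0.863 × log_e(0.863) - 0.137 × log_e(0.137)
H(0.863) = 0.3995 nats

Note: Binary entropy is maximized at p=0.5 (H=1 bit) and minimized at p=0 or p=1 (H=0).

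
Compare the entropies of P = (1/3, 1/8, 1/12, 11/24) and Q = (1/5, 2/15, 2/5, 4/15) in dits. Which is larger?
Q

Computing entropies in dits:
H(P) = 0.5172
H(Q) = 0.5687

Distribution Q has higher entropy.

Intuition: The distribution closer to uniform (more spread out) has higher entropy.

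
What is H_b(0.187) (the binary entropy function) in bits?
0.6952 bits

The binary entropy function is:
H(p) = -p log(p) - (1-p) log(1-p)

H(0.187) = -0.187 × log_2(0.187) - 0.813 × log_2(0.813)
H(0.187) = 0.6952 bits

Note: Binary entropy is maximized at p=0.5 (H=1 bit) and minimized at p=0 or p=1 (H=0).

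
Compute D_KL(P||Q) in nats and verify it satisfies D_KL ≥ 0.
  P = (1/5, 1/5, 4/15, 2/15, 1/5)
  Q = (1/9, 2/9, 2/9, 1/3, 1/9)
0.1405 nats

KL divergence satisfies the Gibbs inequality: D_KL(P||Q) ≥ 0 for all distributions P, Q.

D_KL(P||Q) = Σ p(x) log(p(x)/q(x))
Term by term:
  x=0: 1/5 × log_e[(1/5)/(1/9)] = 0.1176
  x=1: 1/5 × log_e[(1/5)/(2/9)] = -0.0211
  x=2: 4/15 × log_e[(4/15)/(2/9)] = 0.0486
  x=3: 2/15 × log_e[(2/15)/(1/3)] = -0.1222
  x=4: 1/5 × log_e[(1/5)/(1/9)] = 0.1176
D_KL(P||Q) = 0.1405 nats

D_KL(P||Q) = 0.1405 ≥ 0 ✓

This non-negativity is a fundamental property: relative entropy cannot be negative because it measures how different Q is from P.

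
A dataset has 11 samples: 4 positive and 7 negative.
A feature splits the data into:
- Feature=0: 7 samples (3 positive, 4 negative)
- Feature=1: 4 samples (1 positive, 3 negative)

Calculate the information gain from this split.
0.0237 bits

Information Gain = H(Y) - H(Y|Feature)

Before split:
P(positive) = 4/11 = 0.3636
H(Y) = 0.9457 bits

After split:
Feature=0: H = 0.9852 bits (weight = 7/11)
Feature=1: H = 0.8113 bits (weight = 4/11)
H(Y|Feature) = (7/11)×0.9852 + (4/11)×0.8113 = 0.9220 bits

Information Gain = 0.9457 - 0.9220 = 0.0237 bits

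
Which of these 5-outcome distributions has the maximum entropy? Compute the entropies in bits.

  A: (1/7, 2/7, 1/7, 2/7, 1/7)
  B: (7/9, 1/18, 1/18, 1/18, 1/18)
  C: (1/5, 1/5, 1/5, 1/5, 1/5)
C

For a discrete distribution over n outcomes, entropy is maximized by the uniform distribution.

Computing entropies:
H(A) = 2.2359 bits
H(B) = 1.2086 bits
H(C) = 2.3219 bits

The uniform distribution (where all probabilities equal 1/5) achieves the maximum entropy of log_2(5) = 2.3219 bits.

Distribution C has the highest entropy.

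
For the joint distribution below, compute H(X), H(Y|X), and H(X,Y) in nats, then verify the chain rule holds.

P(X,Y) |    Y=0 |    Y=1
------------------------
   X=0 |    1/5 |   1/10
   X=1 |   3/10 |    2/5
H(X,Y) = 1.2799, H(X) = 0.6109, H(Y|X) = 0.6690 (all in nats)

Chain rule: H(X,Y) = H(X) + H(Y|X)

Left side — joint entropy directly:
H(X,Y) = -Σ p(x,y) log p(x,y) = 1.2799 nats

Right side — compute H(Y|X) from the conditional distributions:
P(X) = (3/10, 7/10), so H(X) = 0.6109 nats
H(Y|X) = Σ_x P(X=x) · H(Y|X=x):
  P(Y|X=0) = (2/3, 1/3), H(Y|X=0) = 0.6365, weight P(X=0) = 3/10
  P(Y|X=1) = (3/7, 4/7), H(Y|X=1) = 0.6829, weight P(X=1) = 7/10
H(Y|X) = 0.6690 nats

H(X) + H(Y|X) = 0.6109 + 0.6690 = 1.2799 nats

Both sides equal 1.2799 nats. ✓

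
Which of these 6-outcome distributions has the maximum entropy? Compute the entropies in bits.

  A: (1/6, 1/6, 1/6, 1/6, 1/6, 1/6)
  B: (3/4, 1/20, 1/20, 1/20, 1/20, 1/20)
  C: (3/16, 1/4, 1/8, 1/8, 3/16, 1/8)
A

For a discrete distribution over n outcomes, entropy is maximized by the uniform distribution.

Computing entropies:
H(A) = 2.5850 bits
H(B) = 1.3918 bits
H(C) = 2.5306 bits

The uniform distribution (where all probabilities equal 1/6) achieves the maximum entropy of log_2(6) = 2.5850 bits.

Distribution A has the highest entropy.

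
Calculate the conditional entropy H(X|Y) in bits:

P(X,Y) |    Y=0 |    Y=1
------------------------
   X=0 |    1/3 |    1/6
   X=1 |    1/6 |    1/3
0.9183 bits

Using the chain rule: H(X|Y) = H(X,Y) - H(Y)

First, compute H(X,Y) = 1.9183 bits

Marginal P(Y) = (1/2, 1/2)
H(Y) = 1.0000 bits

H(X|Y) = H(X,Y) - H(Y) = 1.9183 - 1.0000 = 0.9183 bits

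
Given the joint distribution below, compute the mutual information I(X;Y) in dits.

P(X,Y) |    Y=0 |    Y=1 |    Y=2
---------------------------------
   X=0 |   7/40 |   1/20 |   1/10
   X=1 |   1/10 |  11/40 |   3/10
0.0373 dits

Mutual information: I(X;Y) = H(X) + H(Y) - H(X,Y)

Marginals:
P(X) = (13/40, 27/40), H(X) = 0.2739 dits
P(Y) = (11/40, 13/40, 2/5), H(Y) = 0.4720 dits

Joint entropy: H(X,Y) = 0.7086 dits

I(X;Y) = 0.2739 + 0.4720 - 0.7086 = 0.0373 dits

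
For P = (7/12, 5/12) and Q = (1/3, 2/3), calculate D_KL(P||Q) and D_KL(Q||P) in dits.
D_KL(P||Q) = 0.0567, D_KL(Q||P) = 0.0551

KL divergence is not symmetric: D_KL(P||Q) ≠ D_KL(Q||P) in general.

D_KL(P||Q) = 0.0567 dits
D_KL(Q||P) = 0.0551 dits

No, they are not equal!

This asymmetry is why KL divergence is not a true distance metric.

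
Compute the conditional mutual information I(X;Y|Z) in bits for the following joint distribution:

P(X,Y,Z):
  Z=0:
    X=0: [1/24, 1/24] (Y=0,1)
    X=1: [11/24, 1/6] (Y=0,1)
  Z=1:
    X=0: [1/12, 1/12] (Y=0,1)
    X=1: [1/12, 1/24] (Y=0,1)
0.0187 bits

Conditional mutual information: I(X;Y|Z) = H(X|Z) + H(Y|Z) - H(X,Y|Z)

H(Z) = 0.8709
H(X,Z) = 1.5284 → H(X|Z) = 0.6575
H(Y,Z) = 1.7773 → H(Y|Z) = 0.9064
H(X,Y,Z) = 2.4161 → H(X,Y|Z) = 1.5452

I(X;Y|Z) = 0.6575 + 0.9064 - 1.5452 = 0.0187 bits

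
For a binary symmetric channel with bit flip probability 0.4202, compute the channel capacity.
0.0185 bits

For a binary symmetric channel (BSC) with error probability p:
Capacity C = 1 - H(p) bits per symbol

where H(p) = -p log₂(p) - (1-p) log₂(1-p) is the binary entropy function.

H(0.4202) = 0.9815 bits
C = 1 - 0.9815 = 0.0185 bits per symbol

This means we can reliably transmit up to 0.0185 bits of information per channel use.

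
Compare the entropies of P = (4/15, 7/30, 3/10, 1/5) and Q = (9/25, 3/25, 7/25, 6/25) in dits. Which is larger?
P

Computing entropies in dits:
H(P) = 0.5972
H(Q) = 0.5738

Distribution P has higher entropy.

Intuition: The distribution closer to uniform (more spread out) has higher entropy.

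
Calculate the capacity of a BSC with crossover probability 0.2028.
0.2725 bits

For a binary symmetric channel (BSC) with error probability p:
Capacity C = 1 - H(p) bits per symbol

where H(p) = -p log₂(p) - (1-p) log₂(1-p) is the binary entropy function.

H(0.2028) = 0.7275 bits
C = 1 - 0.7275 = 0.2725 bits per symbol

This means we can reliably transmit up to 0.2725 bits of information per channel use.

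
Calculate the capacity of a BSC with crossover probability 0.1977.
0.2827 bits

For a binary symmetric channel (BSC) with error probability p:
Capacity C = 1 - H(p) bits per symbol

where H(p) = -p log₂(p) - (1-p) log₂(1-p) is the binary entropy function.

H(0.1977) = 0.7173 bits
C = 1 - 0.7173 = 0.2827 bits per symbol

This means we can reliably transmit up to 0.2827 bits of information per channel use.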